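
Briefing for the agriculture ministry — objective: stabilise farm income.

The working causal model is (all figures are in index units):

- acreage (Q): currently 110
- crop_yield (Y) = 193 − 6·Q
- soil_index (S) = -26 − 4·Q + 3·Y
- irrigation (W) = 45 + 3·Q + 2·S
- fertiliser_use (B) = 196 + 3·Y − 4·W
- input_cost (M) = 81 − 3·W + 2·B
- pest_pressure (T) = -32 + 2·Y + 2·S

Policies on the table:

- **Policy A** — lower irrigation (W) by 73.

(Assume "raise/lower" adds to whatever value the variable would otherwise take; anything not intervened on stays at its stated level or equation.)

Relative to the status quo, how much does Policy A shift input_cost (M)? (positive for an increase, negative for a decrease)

Baseline:
  Q = 110
  Y = 193 − 6·110 = -467
  S = -26 − 4·110 + 3·(-467) = -1867
  W = 45 + 3·110 + 2·(-1867) = -3359
  B = 196 + 3·(-467) − 4·(-3359) = 12231
  M = 81 − 3·(-3359) + 2·12231 = 34620
Policy A (W − 73):
  Q = 110
  Y = 193 − 6·110 = -467
  S = -26 − 4·110 + 3·(-467) = -1867
  W = 45 + 3·110 + 2·(-1867) (−73 from intervention) = -3432
  B = 196 + 3·(-467) − 4·(-3432) = 12523
  M = 81 − 3·(-3432) + 2·12523 = 35423
Change in M: 35423 − 34620 = 803

803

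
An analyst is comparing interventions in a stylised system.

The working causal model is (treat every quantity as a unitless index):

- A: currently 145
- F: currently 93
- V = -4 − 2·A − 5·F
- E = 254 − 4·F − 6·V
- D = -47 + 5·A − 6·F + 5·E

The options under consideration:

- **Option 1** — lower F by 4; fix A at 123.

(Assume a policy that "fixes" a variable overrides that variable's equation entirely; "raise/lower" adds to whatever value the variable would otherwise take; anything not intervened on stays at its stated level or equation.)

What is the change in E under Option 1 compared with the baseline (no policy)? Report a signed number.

-368

Baseline:
  A = 145
  F = 93
  V = -4 − 2·145 − 5·93 = -759
  E = 254 − 4·93 − 6·(-759) = 4436
Option 1 (F − 4, A := 123):
  A = 123
  F = 93 − 4 = 89
  V = -4 − 2·123 − 5·89 = -695
  E = 254 − 4·89 − 6·(-695) = 4068
Change in E: 4068 − 4436 = -368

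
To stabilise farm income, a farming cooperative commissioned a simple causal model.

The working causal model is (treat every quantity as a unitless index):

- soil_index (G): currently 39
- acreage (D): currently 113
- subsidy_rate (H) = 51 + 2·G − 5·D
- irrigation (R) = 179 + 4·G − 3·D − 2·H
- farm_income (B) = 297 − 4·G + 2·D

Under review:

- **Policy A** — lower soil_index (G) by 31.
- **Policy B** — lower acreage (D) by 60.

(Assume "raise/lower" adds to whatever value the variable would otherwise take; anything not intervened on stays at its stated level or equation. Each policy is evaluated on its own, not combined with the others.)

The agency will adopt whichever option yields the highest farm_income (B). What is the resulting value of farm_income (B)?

Policy A (G − 31):
  G = 39 − 31 = 8
  D = 113
  B = 297 − 4·8 + 2·113 = 491
Policy B (D − 60):
  G = 39
  D = 113 − 60 = 53
  B = 297 − 4·39 + 2·53 = 247
Comparing — Policy A: B=491, Policy B: B=247. Highest is 491 (Policy A).

491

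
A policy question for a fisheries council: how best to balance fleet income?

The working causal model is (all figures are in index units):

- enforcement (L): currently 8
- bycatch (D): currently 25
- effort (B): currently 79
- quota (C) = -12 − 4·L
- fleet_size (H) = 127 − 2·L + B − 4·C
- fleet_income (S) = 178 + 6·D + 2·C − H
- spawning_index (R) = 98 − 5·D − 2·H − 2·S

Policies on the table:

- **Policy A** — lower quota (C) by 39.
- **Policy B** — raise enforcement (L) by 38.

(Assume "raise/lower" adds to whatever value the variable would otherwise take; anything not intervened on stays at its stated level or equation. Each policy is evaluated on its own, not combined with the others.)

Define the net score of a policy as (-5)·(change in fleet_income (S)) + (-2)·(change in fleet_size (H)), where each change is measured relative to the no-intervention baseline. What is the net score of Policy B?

Baseline:
  L = 8
  D = 25
  B = 79
  C = -12 − 4·8 = -44
  H = 127 − 2·8 + 79 − 4·(-44) = 366
  S = 178 + 6·25 + 2·(-44) − 366 = -126
Policy B (L + 38):
  L = 8 + 38 = 46
  D = 25
  B = 79
  C = -12 − 4·46 = -196
  H = 127 − 2·46 + 79 − 4·(-196) = 898
  S = 178 + 6·25 + 2·(-196) − 898 = -962
ΔS = -962 − (-126) = -836; ΔH = 898 − 366 = 532
Score = (-5)·(-836) + (-2)·532 = 3116

3116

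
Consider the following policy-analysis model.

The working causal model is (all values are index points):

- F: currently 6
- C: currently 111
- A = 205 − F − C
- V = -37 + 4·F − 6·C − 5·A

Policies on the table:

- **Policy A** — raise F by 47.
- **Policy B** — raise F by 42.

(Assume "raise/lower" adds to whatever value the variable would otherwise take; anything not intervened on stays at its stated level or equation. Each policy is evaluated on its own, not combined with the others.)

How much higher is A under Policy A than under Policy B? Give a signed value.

-5

Policy A (F + 47):
  F = 6 + 47 = 53
  C = 111
  A = 205 − 53 − 111 = 41
Policy B (F + 42):
  F = 6 + 42 = 48
  C = 111
  A = 205 − 48 − 111 = 46
A: 41 − 46 = -5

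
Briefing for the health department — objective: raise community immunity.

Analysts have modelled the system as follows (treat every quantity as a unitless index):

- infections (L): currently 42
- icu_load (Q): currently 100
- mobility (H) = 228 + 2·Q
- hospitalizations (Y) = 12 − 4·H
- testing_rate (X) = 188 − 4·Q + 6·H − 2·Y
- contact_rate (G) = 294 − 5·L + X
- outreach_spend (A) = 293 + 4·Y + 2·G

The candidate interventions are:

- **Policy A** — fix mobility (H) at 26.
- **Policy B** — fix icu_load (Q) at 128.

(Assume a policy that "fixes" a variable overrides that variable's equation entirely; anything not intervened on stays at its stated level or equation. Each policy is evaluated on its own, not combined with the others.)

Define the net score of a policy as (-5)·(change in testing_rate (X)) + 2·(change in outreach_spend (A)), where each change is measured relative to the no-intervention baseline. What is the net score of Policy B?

-2464

Baseline:
  L = 42
  Q = 100
  H = 228 + 2·100 = 428
  Y = 12 − 4·428 = -1700
  X = 188 − 4·100 + 6·428 − 2·(-1700) = 5756
  G = 294 − 5·42 + 5756 = 5840
  A = 293 + 4·(-1700) + 2·5840 = 5173
Policy B (Q := 128):
  L = 42
  Q = 128
  H = 228 + 2·128 = 484
  Y = 12 − 4·484 = -1924
  X = 188 − 4·128 + 6·484 − 2·(-1924) = 6428
  G = 294 − 5·42 + 6428 = 6512
  A = 293 + 4·(-1924) + 2·6512 = 5621
ΔX = 6428 − 5756 = 672; ΔA = 5621 − 5173 = 448
Score = (-5)·672 + 2·448 = -2464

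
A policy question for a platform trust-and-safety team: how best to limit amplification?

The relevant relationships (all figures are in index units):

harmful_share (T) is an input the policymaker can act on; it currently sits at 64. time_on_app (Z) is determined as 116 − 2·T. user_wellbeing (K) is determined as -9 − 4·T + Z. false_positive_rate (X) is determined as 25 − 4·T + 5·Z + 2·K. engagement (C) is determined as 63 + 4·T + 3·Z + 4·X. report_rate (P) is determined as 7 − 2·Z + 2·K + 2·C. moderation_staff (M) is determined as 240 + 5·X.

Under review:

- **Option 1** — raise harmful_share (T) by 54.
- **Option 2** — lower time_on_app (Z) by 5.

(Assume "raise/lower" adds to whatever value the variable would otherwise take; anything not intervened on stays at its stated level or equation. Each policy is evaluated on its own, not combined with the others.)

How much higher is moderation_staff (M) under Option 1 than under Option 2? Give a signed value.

Option 1 (T + 54):
  T = 64 + 54 = 118
  Z = 116 − 2·118 = -120
  K = -9 − 4·118 + (-120) = -601
  X = 25 − 4·118 + 5·(-120) + 2·(-601) = -2249
  M = 240 + 5·(-2249) = -11005
Option 2 (Z − 5):
  T = 64
  Z = 116 − 2·64 (−5 from intervention) = -17
  K = -9 − 4·64 + (-17) = -282
  X = 25 − 4·64 + 5·(-17) + 2·(-282) = -880
  M = 240 + 5·(-880) = -4160
M: -11005 − (-4160) = -6845

-6845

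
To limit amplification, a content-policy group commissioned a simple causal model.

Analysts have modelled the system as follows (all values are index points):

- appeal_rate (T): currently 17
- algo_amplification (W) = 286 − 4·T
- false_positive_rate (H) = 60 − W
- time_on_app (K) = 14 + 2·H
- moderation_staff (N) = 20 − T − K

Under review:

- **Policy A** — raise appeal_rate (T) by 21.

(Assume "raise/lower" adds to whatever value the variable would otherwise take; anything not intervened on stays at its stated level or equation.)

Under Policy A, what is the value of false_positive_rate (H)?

Policy A (T + 21):
  T = 17 + 21 = 38
  W = 286 − 4·38 = 134
  H = 60 − 134 = -74

-74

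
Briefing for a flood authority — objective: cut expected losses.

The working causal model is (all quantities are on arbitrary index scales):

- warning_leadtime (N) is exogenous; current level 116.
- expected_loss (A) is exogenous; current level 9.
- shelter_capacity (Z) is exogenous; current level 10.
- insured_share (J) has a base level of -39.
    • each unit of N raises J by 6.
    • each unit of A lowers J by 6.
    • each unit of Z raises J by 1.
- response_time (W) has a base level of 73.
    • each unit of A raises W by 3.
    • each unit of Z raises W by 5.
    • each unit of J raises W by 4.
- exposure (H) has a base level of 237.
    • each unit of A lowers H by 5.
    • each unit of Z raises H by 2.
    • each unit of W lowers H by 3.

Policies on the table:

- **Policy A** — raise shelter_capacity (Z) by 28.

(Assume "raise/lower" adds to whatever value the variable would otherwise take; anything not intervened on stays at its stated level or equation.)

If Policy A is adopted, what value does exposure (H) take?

Policy A (Z + 28):
  N = 116
  A = 9
  Z = 10 + 28 = 38
  J = -39 + 6·116 − 6·9 + 38 = 641
  W = 73 + 3·9 + 5·38 + 4·641 = 2854
  H = 237 − 5·9 + 2·38 − 3·2854 = -8294

-8294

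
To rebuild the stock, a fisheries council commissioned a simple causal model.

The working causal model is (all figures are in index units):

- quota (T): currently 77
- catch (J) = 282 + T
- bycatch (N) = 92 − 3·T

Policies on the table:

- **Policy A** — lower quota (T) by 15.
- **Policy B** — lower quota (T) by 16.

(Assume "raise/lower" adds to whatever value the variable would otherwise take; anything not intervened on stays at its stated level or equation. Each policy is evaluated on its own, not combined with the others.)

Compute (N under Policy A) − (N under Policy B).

-3

Policy A (T − 15):
  T = 77 − 15 = 62
  N = 92 − 3·62 = -94
Policy B (T − 16):
  T = 77 − 16 = 61
  N = 92 − 3·61 = -91
N: -94 − (-91) = -3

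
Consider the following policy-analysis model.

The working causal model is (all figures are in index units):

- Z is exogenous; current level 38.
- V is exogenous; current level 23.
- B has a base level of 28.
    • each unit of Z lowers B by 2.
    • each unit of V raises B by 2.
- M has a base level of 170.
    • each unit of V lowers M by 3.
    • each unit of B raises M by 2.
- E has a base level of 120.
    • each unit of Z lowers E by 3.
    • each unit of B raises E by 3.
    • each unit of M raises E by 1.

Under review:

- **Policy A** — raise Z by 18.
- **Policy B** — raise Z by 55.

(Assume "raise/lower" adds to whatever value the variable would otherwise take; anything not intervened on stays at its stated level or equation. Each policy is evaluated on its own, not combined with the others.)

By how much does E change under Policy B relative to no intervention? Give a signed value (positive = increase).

Baseline:
  Z = 38
  V = 23
  B = 28 − 2·38 + 2·23 = -2
  M = 170 − 3·23 + 2·(-2) = 97
  E = 120 − 3·38 + 3·(-2) + 97 = 97
Policy B (Z + 55):
  Z = 38 + 55 = 93
  V = 23
  B = 28 − 2·93 + 2·23 = -112
  M = 170 − 3·23 + 2·(-112) = -123
  E = 120 − 3·93 + 3·(-112) + (-123) = -618
Change in E: -618 − 97 = -715

-715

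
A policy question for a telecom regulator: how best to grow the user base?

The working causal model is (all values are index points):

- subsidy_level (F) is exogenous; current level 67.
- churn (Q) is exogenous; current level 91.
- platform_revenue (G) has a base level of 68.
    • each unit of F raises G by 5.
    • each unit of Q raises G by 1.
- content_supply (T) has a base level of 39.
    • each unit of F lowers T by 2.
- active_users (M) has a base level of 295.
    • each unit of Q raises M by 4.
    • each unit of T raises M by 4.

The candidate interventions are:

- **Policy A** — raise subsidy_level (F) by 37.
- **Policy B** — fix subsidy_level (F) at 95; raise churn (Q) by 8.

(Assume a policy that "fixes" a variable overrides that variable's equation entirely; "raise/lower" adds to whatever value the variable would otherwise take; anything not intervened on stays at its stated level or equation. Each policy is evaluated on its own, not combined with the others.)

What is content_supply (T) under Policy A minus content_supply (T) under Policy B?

Policy A (F + 37):
  F = 67 + 37 = 104
  T = 39 − 2·104 = -169
Policy B (F := 95, Q + 8):
  F = 95
  T = 39 − 2·95 = -151
T: -169 − (-151) = -18

-18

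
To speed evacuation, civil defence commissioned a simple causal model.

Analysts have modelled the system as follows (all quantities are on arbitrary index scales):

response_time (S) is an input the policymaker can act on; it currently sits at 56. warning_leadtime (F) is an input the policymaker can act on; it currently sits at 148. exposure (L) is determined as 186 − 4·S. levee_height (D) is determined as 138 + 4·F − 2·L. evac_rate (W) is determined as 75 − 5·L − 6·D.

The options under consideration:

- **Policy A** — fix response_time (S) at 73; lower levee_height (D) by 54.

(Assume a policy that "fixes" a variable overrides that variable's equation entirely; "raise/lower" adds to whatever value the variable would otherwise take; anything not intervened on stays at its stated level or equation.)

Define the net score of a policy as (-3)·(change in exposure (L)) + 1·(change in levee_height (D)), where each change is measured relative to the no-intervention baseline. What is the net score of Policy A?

Baseline:
  S = 56
  F = 148
  L = 186 − 4·56 = -38
  D = 138 + 4·148 − 2·(-38) = 806
Policy A (S := 73, D − 54):
  S = 73
  F = 148
  L = 186 − 4·73 = -106
  D = 138 + 4·148 − 2·(-106) (−54 from intervention) = 888
ΔL = -106 − (-38) = -68; ΔD = 888 − 806 = 82
Score = (-3)·(-68) + 1·82 = 286

286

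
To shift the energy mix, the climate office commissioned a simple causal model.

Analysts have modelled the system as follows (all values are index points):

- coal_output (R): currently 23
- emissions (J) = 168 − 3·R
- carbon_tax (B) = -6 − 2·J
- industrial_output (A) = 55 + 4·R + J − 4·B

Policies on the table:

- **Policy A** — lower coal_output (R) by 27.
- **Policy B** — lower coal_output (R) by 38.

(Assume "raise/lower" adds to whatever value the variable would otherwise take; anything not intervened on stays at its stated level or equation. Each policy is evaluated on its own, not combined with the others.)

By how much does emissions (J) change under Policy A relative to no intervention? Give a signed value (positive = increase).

Baseline:
  R = 23
  J = 168 − 3·23 = 99
Policy A (R − 27):
  R = 23 − 27 = -4
  J = 168 − 3·(-4) = 180
Change in J: 180 − 99 = 81

81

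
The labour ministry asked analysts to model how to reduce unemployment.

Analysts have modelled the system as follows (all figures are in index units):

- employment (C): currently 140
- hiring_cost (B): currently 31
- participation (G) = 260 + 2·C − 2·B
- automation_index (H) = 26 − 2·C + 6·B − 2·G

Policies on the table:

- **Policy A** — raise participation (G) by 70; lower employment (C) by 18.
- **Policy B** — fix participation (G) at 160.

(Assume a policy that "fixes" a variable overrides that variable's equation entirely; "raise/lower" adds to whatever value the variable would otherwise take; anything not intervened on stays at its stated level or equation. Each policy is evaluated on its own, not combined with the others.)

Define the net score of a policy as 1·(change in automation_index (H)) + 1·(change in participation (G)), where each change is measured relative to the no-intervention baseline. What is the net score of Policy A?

2

Baseline:
  C = 140
  B = 31
  G = 260 + 2·140 − 2·31 = 478
  H = 26 − 2·140 + 6·31 − 2·478 = -1024
Policy A (G + 70, C − 18):
  C = 140 − 18 = 122
  B = 31
  G = 260 + 2·122 − 2·31 (+70 from intervention) = 512
  H = 26 − 2·122 + 6·31 − 2·512 = -1056
ΔH = -1056 − (-1024) = -32; ΔG = 512 − 478 = 34
Score = 1·(-32) + 1·34 = 2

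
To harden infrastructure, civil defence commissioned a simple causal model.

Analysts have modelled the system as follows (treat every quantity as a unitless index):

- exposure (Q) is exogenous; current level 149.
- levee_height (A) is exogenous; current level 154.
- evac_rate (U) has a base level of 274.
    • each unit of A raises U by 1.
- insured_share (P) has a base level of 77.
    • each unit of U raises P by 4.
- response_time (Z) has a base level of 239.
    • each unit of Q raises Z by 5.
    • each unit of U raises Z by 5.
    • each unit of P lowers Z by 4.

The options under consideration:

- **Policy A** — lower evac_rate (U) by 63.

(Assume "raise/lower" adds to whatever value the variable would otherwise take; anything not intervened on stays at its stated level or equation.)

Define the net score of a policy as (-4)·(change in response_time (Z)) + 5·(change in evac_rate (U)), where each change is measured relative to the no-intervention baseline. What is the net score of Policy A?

Baseline:
  Q = 149
  A = 154
  U = 274 + 154 = 428
  P = 77 + 4·428 = 1789
  Z = 239 + 5·149 + 5·428 − 4·1789 = -4032
Policy A (U − 63):
  Q = 149
  A = 154
  U = 274 + 154 (−63 from intervention) = 365
  P = 77 + 4·365 = 1537
  Z = 239 + 5·149 + 5·365 − 4·1537 = -3339
ΔZ = -3339 − (-4032) = 693; ΔU = 365 − 428 = -63
Score = (-4)·693 + 5·(-63) = -3087

-3087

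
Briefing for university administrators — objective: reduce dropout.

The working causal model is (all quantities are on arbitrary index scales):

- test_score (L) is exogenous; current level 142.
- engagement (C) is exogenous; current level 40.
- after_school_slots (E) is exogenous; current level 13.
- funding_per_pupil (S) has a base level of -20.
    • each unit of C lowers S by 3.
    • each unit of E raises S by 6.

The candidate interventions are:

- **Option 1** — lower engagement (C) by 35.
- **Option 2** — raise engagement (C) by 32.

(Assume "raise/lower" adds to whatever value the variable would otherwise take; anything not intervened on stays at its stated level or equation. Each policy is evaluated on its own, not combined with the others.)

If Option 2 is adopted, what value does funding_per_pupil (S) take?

Option 2 (C + 32):
  C = 40 + 32 = 72
  E = 13
  S = -20 − 3·72 + 6·13 = -158

-158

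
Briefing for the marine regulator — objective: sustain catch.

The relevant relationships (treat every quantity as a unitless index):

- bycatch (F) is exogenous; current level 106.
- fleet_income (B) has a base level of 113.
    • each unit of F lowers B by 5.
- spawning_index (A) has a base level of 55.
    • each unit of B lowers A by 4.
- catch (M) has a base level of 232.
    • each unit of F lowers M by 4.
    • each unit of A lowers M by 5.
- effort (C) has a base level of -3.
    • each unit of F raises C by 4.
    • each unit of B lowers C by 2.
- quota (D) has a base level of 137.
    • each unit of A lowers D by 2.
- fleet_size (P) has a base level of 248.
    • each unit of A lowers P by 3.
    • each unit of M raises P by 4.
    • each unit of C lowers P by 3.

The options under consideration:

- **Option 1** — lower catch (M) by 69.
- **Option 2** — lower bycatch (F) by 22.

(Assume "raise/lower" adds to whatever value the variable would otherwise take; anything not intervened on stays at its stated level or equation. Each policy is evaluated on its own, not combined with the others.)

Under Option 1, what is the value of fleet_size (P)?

Option 1 (M − 69):
  F = 106
  B = 113 − 5·106 = -417
  A = 55 − 4·(-417) = 1723
  M = 232 − 4·106 − 5·1723 (−69 from intervention) = -8876
  C = -3 + 4·106 − 2·(-417) = 1255
  P = 248 − 3·1723 + 4·(-8876) − 3·1255 = -44190

-44190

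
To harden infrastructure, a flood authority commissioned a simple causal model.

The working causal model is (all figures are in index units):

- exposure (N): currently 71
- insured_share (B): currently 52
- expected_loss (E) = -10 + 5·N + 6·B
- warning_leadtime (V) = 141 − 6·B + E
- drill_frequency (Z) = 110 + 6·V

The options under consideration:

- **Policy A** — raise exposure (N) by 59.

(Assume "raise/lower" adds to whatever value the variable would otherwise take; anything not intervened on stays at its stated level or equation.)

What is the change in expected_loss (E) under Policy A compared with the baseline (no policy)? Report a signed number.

Baseline:
  N = 71
  B = 52
  E = -10 + 5·71 + 6·52 = 657
Policy A (N + 59):
  N = 71 + 59 = 130
  B = 52
  E = -10 + 5·130 + 6·52 = 952
Change in E: 952 − 657 = 295

295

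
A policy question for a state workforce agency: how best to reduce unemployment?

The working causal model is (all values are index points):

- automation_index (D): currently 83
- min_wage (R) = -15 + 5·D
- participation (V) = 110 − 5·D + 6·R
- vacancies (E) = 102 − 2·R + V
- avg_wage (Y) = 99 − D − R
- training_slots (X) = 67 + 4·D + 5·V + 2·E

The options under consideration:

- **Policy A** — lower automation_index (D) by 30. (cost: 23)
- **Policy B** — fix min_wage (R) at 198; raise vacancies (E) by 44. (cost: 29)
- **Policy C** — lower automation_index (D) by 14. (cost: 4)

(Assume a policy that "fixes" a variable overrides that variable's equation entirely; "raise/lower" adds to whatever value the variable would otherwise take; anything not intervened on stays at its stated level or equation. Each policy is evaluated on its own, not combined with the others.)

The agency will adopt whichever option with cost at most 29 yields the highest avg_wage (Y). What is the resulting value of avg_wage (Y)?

-182

Policy A (D − 30):
  D = 83 − 30 = 53
  R = -15 + 5·53 = 250
  Y = 99 − 53 − 250 = -204
Policy B (R := 198, E + 44):
  D = 83
  R = 198
  Y = 99 − 83 − 198 = -182
Policy C (D − 14):
  D = 83 − 14 = 69
  R = -15 + 5·69 = 330
  Y = 99 − 69 − 330 = -300
Comparing — Policy A: Y=-204, Policy B: Y=-182, Policy C: Y=-300. Highest is -182 (Policy B).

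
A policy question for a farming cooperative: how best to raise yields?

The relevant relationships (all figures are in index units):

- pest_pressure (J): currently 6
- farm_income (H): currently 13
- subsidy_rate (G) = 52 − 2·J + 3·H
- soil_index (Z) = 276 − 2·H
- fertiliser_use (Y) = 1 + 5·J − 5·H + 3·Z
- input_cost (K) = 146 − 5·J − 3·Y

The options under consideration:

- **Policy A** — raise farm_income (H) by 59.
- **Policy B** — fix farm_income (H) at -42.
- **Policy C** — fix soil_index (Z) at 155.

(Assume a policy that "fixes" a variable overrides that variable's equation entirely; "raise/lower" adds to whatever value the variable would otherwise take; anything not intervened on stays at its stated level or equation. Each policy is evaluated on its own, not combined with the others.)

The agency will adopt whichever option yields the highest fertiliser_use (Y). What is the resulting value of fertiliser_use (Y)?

Policy A (H + 59):
  J = 6
  H = 13 + 59 = 72
  Z = 276 − 2·72 = 132
  Y = 1 + 5·6 − 5·72 + 3·132 = 67
Policy B (H := -42):
  J = 6
  H = -42
  Z = 276 − 2·(-42) = 360
  Y = 1 + 5·6 − 5·(-42) + 3·360 = 1321
Policy C (Z := 155):
  J = 6
  H = 13
  Z = 155
  Y = 1 + 5·6 − 5·13 + 3·155 = 431
Comparing — Policy A: Y=67, Policy B: Y=1321, Policy C: Y=431. Highest is 1321 (Policy B).

1321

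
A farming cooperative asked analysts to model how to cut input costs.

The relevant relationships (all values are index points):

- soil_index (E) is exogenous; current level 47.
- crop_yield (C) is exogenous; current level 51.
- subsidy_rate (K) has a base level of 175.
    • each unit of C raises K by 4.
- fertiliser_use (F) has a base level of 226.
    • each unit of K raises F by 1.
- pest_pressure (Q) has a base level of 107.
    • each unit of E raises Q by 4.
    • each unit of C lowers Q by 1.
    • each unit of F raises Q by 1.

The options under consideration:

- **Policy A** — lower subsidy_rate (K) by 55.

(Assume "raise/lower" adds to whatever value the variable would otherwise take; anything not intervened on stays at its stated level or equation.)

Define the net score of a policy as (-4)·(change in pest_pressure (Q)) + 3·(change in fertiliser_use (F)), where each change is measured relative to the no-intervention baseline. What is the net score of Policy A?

Baseline:
  E = 47
  C = 51
  K = 175 + 4·51 = 379
  F = 226 + 379 = 605
  Q = 107 + 4·47 − 51 + 605 = 849
Policy A (K − 55):
  E = 47
  C = 51
  K = 175 + 4·51 (−55 from intervention) = 324
  F = 226 + 324 = 550
  Q = 107 + 4·47 − 51 + 550 = 794
ΔQ = 794 − 849 = -55; ΔF = 550 − 605 = -55
Score = (-4)·(-55) + 3·(-55) = 55

55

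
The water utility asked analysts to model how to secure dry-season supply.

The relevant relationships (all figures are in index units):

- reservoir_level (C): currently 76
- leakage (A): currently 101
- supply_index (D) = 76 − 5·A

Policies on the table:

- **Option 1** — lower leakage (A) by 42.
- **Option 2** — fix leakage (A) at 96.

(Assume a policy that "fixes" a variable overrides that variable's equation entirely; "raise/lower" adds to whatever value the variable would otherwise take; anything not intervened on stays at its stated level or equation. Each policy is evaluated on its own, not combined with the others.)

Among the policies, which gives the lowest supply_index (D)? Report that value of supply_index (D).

-404

Option 1 (A − 42):
  A = 101 − 42 = 59
  D = 76 − 5·59 = -219
Option 2 (A := 96):
  A = 96
  D = 76 − 5·96 = -404
Comparing — Option 1: D=-219, Option 2: D=-404. Lowest is -404 (Option 2).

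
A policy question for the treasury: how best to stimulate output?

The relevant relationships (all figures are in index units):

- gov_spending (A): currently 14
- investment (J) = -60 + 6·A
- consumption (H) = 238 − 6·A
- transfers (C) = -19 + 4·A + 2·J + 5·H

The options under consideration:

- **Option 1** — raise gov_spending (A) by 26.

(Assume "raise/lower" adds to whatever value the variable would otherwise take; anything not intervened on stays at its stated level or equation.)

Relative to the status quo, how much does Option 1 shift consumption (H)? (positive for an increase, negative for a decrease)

Baseline:
  A = 14
  H = 238 − 6·14 = 154
Option 1 (A + 26):
  A = 14 + 26 = 40
  H = 238 − 6·40 = -2
Change in H: -2 − 154 = -156

-156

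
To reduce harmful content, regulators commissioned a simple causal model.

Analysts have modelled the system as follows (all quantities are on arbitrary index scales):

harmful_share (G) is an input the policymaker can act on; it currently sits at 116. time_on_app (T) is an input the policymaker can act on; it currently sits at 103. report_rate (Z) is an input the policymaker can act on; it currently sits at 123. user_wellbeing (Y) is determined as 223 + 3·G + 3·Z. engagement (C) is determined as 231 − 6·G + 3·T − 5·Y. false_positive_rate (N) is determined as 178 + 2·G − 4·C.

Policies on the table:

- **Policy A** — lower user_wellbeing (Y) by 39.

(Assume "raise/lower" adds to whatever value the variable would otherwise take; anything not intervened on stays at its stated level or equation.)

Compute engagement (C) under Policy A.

Policy A (Y − 39):
  G = 116
  T = 103
  Z = 123
  Y = 223 + 3·116 + 3·123 (−39 from intervention) = 901
  C = 231 − 6·116 + 3·103 − 5·901 = -4661

-4661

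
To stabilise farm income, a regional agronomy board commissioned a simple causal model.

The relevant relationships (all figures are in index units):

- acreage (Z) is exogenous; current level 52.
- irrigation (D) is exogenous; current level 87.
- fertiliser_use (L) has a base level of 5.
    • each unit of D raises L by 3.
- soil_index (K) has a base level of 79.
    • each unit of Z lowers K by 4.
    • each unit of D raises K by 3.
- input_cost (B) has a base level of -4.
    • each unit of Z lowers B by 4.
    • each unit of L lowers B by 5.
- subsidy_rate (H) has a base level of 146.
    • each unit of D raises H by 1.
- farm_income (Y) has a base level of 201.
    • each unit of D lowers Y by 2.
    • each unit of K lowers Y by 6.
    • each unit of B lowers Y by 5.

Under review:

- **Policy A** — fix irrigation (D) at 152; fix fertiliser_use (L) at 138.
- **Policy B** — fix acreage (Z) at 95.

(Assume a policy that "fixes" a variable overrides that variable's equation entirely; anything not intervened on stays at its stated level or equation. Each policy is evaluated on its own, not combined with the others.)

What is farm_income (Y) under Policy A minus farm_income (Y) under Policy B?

Policy A (D := 152, L := 138):
  Z = 52
  D = 152
  L = 138
  K = 79 − 4·52 + 3·152 = 327
  B = -4 − 4·52 − 5·138 = -902
  Y = 201 − 2·152 − 6·327 − 5·(-902) = 2445
Policy B (Z := 95):
  Z = 95
  D = 87
  L = 5 + 3·87 = 266
  K = 79 − 4·95 + 3·87 = -40
  B = -4 − 4·95 − 5·266 = -1714
  Y = 201 − 2·87 − 6·(-40) − 5·(-1714) = 8837
Y: 2445 − 8837 = -6392

-6392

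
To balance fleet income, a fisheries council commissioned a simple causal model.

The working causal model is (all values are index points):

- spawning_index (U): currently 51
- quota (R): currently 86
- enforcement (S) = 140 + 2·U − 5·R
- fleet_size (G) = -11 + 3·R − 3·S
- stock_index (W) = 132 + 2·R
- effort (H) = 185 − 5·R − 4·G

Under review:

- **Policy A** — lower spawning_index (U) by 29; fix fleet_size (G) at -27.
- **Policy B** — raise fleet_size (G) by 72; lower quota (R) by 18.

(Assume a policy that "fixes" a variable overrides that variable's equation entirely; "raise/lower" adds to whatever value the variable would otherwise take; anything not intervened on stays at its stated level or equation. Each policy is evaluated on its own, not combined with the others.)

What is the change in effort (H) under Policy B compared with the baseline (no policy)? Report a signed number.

1098

Baseline:
  U = 51
  R = 86
  S = 140 + 2·51 − 5·86 = -188
  G = -11 + 3·86 − 3·(-188) = 811
  H = 185 − 5·86 − 4·811 = -3489
Policy B (G + 72, R − 18):
  U = 51
  R = 86 − 18 = 68
  S = 140 + 2·51 − 5·68 = -98
  G = -11 + 3·68 − 3·(-98) (+72 from intervention) = 559
  H = 185 − 5·68 − 4·559 = -2391
Change in H: -2391 − (-3489) = 1098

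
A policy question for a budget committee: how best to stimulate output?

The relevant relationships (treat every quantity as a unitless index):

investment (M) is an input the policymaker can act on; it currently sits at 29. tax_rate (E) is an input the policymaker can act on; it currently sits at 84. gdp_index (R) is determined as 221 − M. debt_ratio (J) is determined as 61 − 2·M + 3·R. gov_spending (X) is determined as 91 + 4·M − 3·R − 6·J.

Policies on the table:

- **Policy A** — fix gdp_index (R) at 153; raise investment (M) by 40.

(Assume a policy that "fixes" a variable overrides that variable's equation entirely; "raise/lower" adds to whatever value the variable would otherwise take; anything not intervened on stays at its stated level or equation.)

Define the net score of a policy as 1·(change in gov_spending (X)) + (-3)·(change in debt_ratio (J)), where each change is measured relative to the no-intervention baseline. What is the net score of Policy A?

2050

Baseline:
  M = 29
  R = 221 − 29 = 192
  J = 61 − 2·29 + 3·192 = 579
  X = 91 + 4·29 − 3·192 − 6·579 = -3843
Policy A (R := 153, M + 40):
  M = 29 + 40 = 69
  R = 153
  J = 61 − 2·69 + 3·153 = 382
  X = 91 + 4·69 − 3·153 − 6·382 = -2384
ΔX = -2384 − (-3843) = 1459; ΔJ = 382 − 579 = -197
Score = 1·1459 + (-3)·(-197) = 2050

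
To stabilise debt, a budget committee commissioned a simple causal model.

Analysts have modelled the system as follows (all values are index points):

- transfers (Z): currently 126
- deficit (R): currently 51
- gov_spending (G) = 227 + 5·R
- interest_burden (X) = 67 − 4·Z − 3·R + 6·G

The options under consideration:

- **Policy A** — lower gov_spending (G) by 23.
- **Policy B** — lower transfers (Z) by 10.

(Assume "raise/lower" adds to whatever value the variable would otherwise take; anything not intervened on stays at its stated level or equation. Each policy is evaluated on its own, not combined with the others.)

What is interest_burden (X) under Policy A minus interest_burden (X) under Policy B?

Policy A (G − 23):
  Z = 126
  R = 51
  G = 227 + 5·51 (−23 from intervention) = 459
  X = 67 − 4·126 − 3·51 + 6·459 = 2164
Policy B (Z − 10):
  Z = 126 − 10 = 116
  R = 51
  G = 227 + 5·51 = 482
  X = 67 − 4·116 − 3·51 + 6·482 = 2342
X: 2164 − 2342 = -178

-178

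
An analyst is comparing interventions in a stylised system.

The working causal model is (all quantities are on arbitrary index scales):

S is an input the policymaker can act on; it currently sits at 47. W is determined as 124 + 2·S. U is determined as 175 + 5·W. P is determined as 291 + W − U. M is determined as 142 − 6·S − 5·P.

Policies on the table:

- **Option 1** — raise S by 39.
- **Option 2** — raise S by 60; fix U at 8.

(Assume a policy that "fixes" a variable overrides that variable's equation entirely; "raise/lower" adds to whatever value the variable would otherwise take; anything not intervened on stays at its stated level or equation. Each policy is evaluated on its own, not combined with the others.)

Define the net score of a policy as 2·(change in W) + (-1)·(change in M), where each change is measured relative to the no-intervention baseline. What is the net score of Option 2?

Baseline:
  S = 47
  W = 124 + 2·47 = 218
  U = 175 + 5·218 = 1265
  P = 291 + 218 − 1265 = -756
  M = 142 − 6·47 − 5·(-756) = 3640
Option 2 (S + 60, U := 8):
  S = 47 + 60 = 107
  W = 124 + 2·107 = 338
  U = 8
  P = 291 + 338 − 8 = 621
  M = 142 − 6·107 − 5·621 = -3605
ΔW = 338 − 218 = 120; ΔM = -3605 − 3640 = -7245
Score = 2·120 + (-1)·(-7245) = 7485

7485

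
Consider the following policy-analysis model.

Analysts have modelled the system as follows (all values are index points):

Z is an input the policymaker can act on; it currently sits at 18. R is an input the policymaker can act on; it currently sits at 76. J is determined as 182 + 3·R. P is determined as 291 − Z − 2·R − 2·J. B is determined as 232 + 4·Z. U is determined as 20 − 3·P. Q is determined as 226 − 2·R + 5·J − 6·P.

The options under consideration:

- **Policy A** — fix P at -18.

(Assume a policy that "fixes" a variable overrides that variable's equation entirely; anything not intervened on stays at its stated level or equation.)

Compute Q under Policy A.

2232

Policy A (P := -18):
  Z = 18
  R = 76
  J = 182 + 3·76 = 410
  P = -18
  Q = 226 − 2·76 + 5·410 − 6·(-18) = 2232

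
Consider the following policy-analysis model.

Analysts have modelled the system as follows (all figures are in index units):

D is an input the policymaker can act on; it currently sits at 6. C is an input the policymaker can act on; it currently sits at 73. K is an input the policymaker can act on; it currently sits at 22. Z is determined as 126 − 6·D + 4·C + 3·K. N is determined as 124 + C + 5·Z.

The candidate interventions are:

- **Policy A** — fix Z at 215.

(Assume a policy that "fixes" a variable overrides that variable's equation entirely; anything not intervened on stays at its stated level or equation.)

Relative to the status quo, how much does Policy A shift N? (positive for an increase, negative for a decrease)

-1165

Baseline:
  D = 6
  C = 73
  K = 22
  Z = 126 − 6·6 + 4·73 + 3·22 = 448
  N = 124 + 73 + 5·448 = 2437
Policy A (Z := 215):
  D = 6
  C = 73
  K = 22
  Z = 215
  N = 124 + 73 + 5·215 = 1272
Change in N: 1272 − 2437 = -1165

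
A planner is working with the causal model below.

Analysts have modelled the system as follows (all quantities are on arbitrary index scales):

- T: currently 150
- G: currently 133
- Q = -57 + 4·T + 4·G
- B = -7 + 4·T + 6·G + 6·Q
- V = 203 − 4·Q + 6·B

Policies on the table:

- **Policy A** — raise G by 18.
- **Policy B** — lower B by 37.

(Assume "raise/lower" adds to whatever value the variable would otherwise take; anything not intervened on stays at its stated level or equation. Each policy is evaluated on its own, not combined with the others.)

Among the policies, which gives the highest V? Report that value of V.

Policy A (G + 18):
  T = 150
  G = 133 + 18 = 151
  Q = -57 + 4·150 + 4·151 = 1147
  B = -7 + 4·150 + 6·151 + 6·1147 = 8381
  V = 203 − 4·1147 + 6·8381 = 45901
Policy B (B − 37):
  T = 150
  G = 133
  Q = -57 + 4·150 + 4·133 = 1075
  B = -7 + 4·150 + 6·133 + 6·1075 (−37 from intervention) = 7804
  V = 203 − 4·1075 + 6·7804 = 42727
Comparing — Policy A: V=45901, Policy B: V=42727. Highest is 45901 (Policy A).

45901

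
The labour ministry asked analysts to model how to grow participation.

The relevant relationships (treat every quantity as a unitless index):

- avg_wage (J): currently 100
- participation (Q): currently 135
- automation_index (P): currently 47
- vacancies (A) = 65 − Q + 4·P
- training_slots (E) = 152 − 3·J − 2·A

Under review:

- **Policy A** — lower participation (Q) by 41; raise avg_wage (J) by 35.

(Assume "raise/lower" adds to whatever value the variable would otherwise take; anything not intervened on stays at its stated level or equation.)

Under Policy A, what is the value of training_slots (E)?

Policy A (Q − 41, J + 35):
  J = 100 + 35 = 135
  Q = 135 − 41 = 94
  P = 47
  A = 65 − 94 + 4·47 = 159
  E = 152 − 3·135 − 2·159 = -571

-571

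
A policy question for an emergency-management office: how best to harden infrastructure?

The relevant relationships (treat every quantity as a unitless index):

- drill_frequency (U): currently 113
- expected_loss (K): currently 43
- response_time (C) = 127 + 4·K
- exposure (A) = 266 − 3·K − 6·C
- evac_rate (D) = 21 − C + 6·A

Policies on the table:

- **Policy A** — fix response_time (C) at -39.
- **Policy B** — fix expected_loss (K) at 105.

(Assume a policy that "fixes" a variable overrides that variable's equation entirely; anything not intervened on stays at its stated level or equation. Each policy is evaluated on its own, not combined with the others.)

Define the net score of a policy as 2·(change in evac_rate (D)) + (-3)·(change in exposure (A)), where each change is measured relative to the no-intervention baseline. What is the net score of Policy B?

-15562

Baseline:
  K = 43
  C = 127 + 4·43 = 299
  A = 266 − 3·43 − 6·299 = -1657
  D = 21 − 299 + 6·(-1657) = -10220
Policy B (K := 105):
  K = 105
  C = 127 + 4·105 = 547
  A = 266 − 3·105 − 6·547 = -3331
  D = 21 − 547 + 6·(-3331) = -20512
ΔD = -20512 − (-10220) = -10292; ΔA = -3331 − (-1657) = -1674
Score = 2·(-10292) + (-3)·(-1674) = -15562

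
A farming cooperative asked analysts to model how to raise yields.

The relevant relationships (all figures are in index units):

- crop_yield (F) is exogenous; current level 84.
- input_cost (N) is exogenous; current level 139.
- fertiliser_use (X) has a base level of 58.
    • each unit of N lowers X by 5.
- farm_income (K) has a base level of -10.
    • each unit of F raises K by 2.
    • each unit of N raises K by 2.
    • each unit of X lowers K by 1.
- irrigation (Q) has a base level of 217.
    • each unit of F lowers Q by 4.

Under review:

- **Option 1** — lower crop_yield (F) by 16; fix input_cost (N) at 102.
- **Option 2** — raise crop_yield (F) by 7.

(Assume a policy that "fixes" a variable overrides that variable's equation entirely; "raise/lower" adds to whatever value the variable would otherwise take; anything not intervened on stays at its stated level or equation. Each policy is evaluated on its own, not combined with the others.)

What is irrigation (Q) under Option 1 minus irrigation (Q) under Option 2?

92

Option 1 (F − 16, N := 102):
  F = 84 − 16 = 68
  Q = 217 − 4·68 = -55
Option 2 (F + 7):
  F = 84 + 7 = 91
  Q = 217 − 4·91 = -147
Q: -55 − (-147) = 92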